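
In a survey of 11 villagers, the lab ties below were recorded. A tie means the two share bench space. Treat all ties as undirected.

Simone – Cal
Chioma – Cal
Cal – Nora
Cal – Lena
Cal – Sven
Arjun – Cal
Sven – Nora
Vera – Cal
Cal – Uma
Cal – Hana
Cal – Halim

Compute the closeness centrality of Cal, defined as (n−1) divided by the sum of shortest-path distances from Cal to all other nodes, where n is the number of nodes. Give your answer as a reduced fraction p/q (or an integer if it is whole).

Distances from Cal: Arjun:1, Chioma:1, Halim:1, Hana:1, Lena:1, Nora:1, Simone:1, Sven:1, Uma:1, Vera:1. Sum = 10.
n = 11, so closeness = 10/10 = 1.

1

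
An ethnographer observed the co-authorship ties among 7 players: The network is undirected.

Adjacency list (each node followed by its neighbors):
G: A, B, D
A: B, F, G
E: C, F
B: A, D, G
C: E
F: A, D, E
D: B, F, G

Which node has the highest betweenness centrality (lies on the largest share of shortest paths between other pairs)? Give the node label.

Unnormalized betweenness of each node: A:3, B:1/3, C:0, D:3, E:5, F:25/3, G:1/3.
F has the largest value, 25/3, making it the main broker — the node through which the most shortest paths run.

F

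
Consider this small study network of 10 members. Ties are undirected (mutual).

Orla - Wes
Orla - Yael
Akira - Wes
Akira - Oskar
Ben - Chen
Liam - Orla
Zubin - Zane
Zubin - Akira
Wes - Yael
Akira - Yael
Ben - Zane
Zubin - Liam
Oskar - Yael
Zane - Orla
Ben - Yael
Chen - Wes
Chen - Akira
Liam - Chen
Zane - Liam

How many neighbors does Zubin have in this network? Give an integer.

3

Zubin is directly tied to Akira, Liam, and Zane. That is 3 neighbors, so the degree of Zubin is 3.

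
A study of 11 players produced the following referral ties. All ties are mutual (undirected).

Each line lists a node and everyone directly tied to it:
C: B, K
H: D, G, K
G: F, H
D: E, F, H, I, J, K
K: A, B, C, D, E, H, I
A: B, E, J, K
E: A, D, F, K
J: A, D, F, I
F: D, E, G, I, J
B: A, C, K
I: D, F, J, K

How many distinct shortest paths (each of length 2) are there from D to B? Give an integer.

The shortest distance is 2, and the only length-2 path is D–K–B. So there is exactly 1 shortest path.

1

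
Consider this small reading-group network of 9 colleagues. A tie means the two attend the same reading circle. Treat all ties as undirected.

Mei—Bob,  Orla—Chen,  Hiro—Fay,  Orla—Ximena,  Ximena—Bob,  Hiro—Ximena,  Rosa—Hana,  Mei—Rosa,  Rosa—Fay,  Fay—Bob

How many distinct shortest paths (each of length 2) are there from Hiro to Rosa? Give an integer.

The shortest distance is 2, and the only length-2 path is Hiro–Fay–Rosa. So there is exactly 1 shortest path.

1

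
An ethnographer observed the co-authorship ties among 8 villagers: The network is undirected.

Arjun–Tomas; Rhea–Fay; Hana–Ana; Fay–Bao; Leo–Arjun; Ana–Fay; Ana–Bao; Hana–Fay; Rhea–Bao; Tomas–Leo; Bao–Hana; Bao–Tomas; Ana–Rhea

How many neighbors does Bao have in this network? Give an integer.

5

Bao is directly tied to Ana, Fay, Hana, Rhea, and Tomas. That is 5 neighbors, so the degree of Bao is 5.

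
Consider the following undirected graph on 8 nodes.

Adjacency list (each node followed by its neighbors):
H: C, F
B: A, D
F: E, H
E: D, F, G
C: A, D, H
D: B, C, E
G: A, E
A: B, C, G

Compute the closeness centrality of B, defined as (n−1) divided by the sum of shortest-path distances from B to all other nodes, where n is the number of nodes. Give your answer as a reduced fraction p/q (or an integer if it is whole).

1/2

Distances from B: A:1, C:2, D:1, E:2, F:3, G:2, H:3. Sum = 14.
n = 8, so closeness = 7/14 = 1/2.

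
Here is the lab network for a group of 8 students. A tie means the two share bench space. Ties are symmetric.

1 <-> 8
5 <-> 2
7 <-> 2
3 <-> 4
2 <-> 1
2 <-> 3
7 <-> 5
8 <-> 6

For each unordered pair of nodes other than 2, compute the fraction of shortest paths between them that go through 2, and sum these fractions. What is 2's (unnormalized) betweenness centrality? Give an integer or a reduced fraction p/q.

16

Pairs whose geodesics pass through 2 — 4–7: 1; 4–1: 1; 4–5: 1; 4–6: 1; 4–8: 1; 7–1: 1; 7–6: 1; 7–3: 1; 7–8: 1; 1–5: 1; 1–3: 1; 5–6: 1; 5–3: 1; 5–8: 1 … (+2 more pairs).
All other pairs contribute 0.
Summing the contributions gives betweenness(2) = 16.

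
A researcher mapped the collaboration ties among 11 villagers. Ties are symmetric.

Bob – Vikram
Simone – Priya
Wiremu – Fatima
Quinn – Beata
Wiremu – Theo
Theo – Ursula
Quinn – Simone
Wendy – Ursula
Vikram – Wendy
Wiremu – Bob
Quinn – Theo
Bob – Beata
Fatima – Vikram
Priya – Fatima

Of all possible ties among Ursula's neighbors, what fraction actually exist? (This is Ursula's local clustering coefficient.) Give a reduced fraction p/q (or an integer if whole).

Ursula's neighbors: Theo and Wendy (k = 2).
Possible neighbor pairs: C(2,2) = 1. Edges among them: none → e = 0.
Clustering(Ursula) = 0/1.

0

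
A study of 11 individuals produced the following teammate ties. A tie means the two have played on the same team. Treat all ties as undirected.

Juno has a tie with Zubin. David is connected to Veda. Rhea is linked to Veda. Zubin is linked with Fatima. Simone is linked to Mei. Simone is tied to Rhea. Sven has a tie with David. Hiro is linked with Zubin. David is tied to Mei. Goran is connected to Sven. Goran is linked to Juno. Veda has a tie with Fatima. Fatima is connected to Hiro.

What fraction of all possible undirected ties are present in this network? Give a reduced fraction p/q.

13/55

There are 13 edges and 11 nodes, so the maximum possible is C(11,2) = 55.
Density = 13/55.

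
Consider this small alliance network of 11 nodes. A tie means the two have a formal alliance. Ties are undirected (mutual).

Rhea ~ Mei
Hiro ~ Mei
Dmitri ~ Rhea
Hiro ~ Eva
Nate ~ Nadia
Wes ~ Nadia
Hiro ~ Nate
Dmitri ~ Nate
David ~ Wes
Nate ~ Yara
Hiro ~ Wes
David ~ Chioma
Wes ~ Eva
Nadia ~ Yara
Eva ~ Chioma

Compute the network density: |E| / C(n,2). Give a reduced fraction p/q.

3/11

There are 15 edges and 11 nodes, so the maximum possible is C(11,2) = 55.
Density = 15/55 = 3/11.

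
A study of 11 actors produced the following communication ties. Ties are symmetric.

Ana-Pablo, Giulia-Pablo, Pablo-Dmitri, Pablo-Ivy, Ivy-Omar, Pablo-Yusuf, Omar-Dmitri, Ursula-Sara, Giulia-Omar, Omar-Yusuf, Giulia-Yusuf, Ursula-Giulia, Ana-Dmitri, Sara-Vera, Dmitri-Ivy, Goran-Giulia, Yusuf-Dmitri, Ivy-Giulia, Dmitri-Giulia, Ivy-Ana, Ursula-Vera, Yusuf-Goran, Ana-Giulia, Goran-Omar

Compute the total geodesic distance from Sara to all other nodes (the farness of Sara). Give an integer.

25

Distances from Sara: Ana:3, Dmitri:3, Giulia:2, Goran:3, Ivy:3, Omar:3, Pablo:3, Ursula:1, Vera:1, Yusuf:3.
Sum = 3 + 3 + 2 + 3 + 3 + 3 + 3 + 1 + 1 + 3 = 25.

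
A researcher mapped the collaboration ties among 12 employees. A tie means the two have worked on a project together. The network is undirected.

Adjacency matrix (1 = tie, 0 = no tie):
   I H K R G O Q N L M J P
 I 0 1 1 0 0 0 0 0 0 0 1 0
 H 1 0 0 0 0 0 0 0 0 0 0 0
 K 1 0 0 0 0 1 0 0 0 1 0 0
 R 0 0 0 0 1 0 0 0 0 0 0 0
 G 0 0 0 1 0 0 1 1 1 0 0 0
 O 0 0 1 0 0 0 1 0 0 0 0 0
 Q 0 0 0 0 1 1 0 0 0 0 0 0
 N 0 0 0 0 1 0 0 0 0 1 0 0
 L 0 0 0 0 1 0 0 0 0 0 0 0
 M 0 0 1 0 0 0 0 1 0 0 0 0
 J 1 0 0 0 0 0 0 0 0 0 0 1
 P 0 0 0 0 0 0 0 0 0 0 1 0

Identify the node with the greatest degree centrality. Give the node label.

Degrees — G:4, H:1, I:3, J:2, K:3, L:1, M:2, N:2, O:2, P:1, Q:2, R:1.
The maximum is 4, attained only by G.

G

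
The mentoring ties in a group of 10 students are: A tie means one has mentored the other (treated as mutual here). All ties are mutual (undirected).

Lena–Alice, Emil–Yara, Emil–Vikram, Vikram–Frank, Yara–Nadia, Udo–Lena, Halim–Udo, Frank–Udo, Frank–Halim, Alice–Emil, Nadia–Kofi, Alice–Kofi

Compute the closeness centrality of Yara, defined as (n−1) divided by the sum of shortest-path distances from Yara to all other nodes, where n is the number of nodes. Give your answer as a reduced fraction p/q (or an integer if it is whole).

Distances from Yara: Alice:2, Emil:1, Frank:3, Halim:4, Kofi:2, Lena:3, Nadia:1, Udo:4, Vikram:2. Sum = 22.
n = 10, so closeness = 9/22.

9/22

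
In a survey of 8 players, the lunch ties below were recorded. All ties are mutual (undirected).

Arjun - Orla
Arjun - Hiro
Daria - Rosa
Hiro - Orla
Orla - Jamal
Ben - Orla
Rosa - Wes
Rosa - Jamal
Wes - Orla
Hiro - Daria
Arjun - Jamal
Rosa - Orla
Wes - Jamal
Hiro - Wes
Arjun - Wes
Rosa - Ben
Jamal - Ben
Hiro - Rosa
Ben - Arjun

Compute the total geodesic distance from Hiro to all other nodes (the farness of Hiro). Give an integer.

Distances from Hiro: Arjun:1, Ben:2, Daria:1, Jamal:2, Orla:1, Rosa:1, Wes:1.
Sum = 1 + 2 + 1 + 2 + 1 + 1 + 1 = 9.

9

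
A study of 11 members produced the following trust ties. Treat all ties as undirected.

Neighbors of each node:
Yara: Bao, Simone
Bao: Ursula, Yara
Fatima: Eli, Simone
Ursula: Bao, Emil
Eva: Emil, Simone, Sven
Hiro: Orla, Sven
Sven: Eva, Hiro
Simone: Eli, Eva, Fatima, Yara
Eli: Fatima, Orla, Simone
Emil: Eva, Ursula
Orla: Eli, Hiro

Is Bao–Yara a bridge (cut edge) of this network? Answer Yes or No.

No

Even without that edge, Bao still reaches Yara via Bao – Ursula – Emil – Eva – Simone – Yara, so the network stays connected. Not a bridge.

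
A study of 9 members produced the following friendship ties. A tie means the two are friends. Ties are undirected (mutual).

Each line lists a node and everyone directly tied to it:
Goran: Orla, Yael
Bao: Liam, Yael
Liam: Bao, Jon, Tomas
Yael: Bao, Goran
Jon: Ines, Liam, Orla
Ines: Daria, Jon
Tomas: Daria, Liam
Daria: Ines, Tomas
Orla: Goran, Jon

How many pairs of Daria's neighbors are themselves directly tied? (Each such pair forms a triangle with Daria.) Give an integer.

Daria's neighbors are Ines and Tomas, but none of them are tied to each other, so no triangle contains Daria.

0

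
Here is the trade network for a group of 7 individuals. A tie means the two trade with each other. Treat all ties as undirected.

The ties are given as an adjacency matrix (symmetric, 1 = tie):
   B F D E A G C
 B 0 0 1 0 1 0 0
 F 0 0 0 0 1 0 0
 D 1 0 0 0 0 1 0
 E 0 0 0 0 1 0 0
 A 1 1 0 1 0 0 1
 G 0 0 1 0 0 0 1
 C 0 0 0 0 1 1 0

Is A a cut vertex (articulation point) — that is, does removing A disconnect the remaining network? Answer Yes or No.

Yes

Removing A leaves {B, C, D, and G} with no path to {F}, so the network splits into 3 components. A is a cut vertex.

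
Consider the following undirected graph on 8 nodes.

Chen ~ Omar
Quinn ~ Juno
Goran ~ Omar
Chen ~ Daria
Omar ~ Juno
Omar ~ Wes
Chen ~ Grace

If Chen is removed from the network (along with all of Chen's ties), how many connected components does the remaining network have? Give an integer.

3

Without Chen, the remaining ties split the others into: {Goran, Juno, Omar, Quinn, Wes}; {Daria}; {Grace}.
That's 3 separate components.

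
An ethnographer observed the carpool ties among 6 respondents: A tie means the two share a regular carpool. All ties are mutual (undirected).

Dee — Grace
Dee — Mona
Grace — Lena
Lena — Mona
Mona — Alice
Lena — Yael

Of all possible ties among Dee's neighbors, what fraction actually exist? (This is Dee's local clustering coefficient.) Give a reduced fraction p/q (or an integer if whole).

0

Dee's neighbors: Grace and Mona (k = 2).
Possible neighbor pairs: C(2,2) = 1. Edges among them: none → e = 0.
Clustering(Dee) = 0/1.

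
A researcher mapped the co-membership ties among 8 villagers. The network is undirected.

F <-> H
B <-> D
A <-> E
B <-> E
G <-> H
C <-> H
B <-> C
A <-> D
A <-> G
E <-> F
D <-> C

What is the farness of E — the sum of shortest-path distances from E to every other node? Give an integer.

11

Distances from E: A:1, B:1, C:2, D:2, F:1, G:2, H:2.
Sum = 1 + 1 + 2 + 2 + 1 + 2 + 2 = 11.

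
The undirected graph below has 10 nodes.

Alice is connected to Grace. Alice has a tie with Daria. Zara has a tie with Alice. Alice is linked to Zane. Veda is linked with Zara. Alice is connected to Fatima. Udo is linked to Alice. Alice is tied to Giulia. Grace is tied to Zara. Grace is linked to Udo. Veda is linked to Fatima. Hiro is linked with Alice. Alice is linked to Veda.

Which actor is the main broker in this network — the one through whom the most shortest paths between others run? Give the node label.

Alice

Unnormalized betweenness of each node: Alice:61/2, Daria:0, Fatima:0, Giulia:0, Grace:1/2, Hiro:0, Udo:0, Veda:1/2, Zane:0, Zara:1/2.
Alice has the largest value, 61/2, making it the main broker — the node through which the most shortest paths run.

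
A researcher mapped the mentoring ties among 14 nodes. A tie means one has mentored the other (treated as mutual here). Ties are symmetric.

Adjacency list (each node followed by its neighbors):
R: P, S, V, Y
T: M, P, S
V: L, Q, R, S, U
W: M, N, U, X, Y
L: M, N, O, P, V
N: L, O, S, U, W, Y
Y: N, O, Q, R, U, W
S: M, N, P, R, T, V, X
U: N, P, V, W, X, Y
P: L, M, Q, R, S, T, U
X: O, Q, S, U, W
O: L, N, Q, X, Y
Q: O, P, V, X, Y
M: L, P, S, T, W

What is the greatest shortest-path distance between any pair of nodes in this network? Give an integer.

Eccentricity of each node (its greatest distance to any other): L:2, M:2, N:2, O:3, P:2, Q:2, R:2, S:2, T:3, U:2, V:2, W:2, X:2, Y:3.
The maximum eccentricity is 3, realized for instance by the pair Y–T via Y – U – P – T. So the diameter is 3.

3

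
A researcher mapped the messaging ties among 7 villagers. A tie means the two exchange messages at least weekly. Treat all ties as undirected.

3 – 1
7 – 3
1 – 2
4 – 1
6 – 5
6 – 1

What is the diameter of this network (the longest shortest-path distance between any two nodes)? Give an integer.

Eccentricity of each node (its greatest distance to any other): 1:2, 2:3, 3:3, 4:3, 5:4, 6:3, 7:4.
The maximum eccentricity is 4, realized for instance by the pair 5–7 via 5 – 6 – 1 – 3 – 7. So the diameter is 4.

4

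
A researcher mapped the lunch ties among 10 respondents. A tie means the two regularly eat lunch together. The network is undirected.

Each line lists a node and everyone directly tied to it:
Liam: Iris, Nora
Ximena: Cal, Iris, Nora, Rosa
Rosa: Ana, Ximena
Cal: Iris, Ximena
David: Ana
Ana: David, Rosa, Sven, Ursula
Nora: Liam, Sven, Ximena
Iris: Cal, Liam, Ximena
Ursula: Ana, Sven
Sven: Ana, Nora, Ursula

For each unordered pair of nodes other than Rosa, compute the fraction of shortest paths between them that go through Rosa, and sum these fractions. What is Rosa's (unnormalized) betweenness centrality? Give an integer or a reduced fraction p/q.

22/3

Pairs whose geodesics pass through Rosa — Ana–Ximena: 1; Ana–Cal: 1; Ana–Iris: 1; David–Ximena: 1; David–Cal: 1; David–Iris: 1; Ursula–Ximena: 1/2; Ursula–Cal: 1/2; Ursula–Iris: 1/3.
All other pairs contribute 0.
Summing the contributions gives betweenness(Rosa) = 22/3.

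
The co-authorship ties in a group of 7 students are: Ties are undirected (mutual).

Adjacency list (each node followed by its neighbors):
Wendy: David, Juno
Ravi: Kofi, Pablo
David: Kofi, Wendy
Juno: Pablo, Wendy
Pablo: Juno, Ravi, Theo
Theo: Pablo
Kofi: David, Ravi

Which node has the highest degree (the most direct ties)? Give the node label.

Degrees — David:2, Juno:2, Kofi:2, Pablo:3, Ravi:2, Theo:1, Wendy:2.
The maximum is 3, attained only by Pablo.

Pablo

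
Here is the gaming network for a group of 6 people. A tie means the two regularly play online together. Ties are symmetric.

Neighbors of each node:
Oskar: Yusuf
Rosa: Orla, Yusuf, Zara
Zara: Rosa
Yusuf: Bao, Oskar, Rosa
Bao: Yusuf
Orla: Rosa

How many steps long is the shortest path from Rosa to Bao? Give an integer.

One shortest route is Rosa – Yusuf – Bao, which uses 2 edges, and Rosa and Bao are not directly tied, so nothing shorter exists. So d(Rosa,Bao) = 2.

2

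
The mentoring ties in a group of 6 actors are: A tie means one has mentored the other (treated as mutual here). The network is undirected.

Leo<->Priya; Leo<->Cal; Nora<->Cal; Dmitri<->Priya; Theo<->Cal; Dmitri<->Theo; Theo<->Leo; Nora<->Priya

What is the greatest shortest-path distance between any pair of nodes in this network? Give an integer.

Eccentricity of each node (its greatest distance to any other): Cal:2, Dmitri:2, Leo:2, Nora:2, Priya:2, Theo:2.
The maximum eccentricity is 2, realized for instance by the pair Theo–Priya via Theo – Dmitri – Priya. So the diameter is 2.

2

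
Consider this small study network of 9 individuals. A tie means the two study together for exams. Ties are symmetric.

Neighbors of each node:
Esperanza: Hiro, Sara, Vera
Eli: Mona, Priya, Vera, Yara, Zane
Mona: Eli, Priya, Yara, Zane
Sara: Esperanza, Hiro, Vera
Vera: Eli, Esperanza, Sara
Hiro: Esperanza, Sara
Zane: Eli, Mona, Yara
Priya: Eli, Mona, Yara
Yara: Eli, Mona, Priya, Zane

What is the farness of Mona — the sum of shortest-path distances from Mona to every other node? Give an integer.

16

Distances from Mona: Eli:1, Esperanza:3, Hiro:4, Priya:1, Sara:3, Vera:2, Yara:1, Zane:1.
Sum = 1 + 3 + 4 + 1 + 3 + 2 + 1 + 1 = 16.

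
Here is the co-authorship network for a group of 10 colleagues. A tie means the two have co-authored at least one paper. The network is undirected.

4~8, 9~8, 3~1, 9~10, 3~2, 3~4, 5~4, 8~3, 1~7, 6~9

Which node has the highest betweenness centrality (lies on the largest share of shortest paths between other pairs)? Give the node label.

3

Unnormalized betweenness of each node: 1:8, 2:0, 3:20, 4:8, 5:0, 6:0, 7:0, 8:18, 9:15, 10:0.
3 has the largest value, 20, making it the main broker — the node through which the most shortest paths run.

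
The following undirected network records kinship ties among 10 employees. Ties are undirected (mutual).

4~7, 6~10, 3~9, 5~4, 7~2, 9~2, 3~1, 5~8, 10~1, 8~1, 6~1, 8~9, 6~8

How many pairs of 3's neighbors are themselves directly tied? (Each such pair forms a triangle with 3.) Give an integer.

3's neighbors are 1 and 9, but none of them are tied to each other, so no triangle contains 3.

0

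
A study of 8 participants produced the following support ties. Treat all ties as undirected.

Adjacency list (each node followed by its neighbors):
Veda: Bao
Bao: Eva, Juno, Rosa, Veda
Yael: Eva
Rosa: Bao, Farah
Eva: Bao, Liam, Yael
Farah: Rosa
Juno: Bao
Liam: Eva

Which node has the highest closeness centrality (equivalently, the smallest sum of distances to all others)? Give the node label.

Bao

Farness (sum of distances to all others) for each node — Bao:10, Eva:12, Farah:20, Juno:16, Liam:18, Rosa:14, Veda:16, Yael:18.
The smallest farness is 10, for Bao, so Bao has the highest closeness.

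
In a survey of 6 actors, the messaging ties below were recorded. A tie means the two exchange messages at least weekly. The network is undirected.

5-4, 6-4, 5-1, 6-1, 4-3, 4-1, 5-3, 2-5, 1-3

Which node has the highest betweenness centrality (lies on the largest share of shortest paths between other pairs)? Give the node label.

Unnormalized betweenness of each node: 1:3/2, 2:0, 3:0, 4:3/2, 5:4, 6:0.
5 has the largest value, 4, making it the main broker — the node through which the most shortest paths run.

5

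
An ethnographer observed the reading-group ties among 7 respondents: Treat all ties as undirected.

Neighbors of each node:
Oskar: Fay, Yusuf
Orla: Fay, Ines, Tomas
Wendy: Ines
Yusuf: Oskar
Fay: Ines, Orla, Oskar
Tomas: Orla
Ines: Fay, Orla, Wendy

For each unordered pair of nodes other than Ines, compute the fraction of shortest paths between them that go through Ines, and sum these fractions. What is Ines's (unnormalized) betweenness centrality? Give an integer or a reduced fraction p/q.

Pairs whose geodesics pass through Ines — Orla–Wendy: 1; Wendy–Fay: 1; Wendy–Yusuf: 1; Wendy–Tomas: 1; Wendy–Oskar: 1.
All other pairs contribute 0.
Summing the contributions gives betweenness(Ines) = 5.

5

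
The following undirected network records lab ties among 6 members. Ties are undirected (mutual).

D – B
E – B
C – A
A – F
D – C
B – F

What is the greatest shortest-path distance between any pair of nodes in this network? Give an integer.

3

Eccentricity of each node (its greatest distance to any other): A:3, B:2, C:3, D:2, E:3, F:2.
The maximum eccentricity is 3, realized for instance by the pair E–A via E – B – F – A. So the diameter is 3.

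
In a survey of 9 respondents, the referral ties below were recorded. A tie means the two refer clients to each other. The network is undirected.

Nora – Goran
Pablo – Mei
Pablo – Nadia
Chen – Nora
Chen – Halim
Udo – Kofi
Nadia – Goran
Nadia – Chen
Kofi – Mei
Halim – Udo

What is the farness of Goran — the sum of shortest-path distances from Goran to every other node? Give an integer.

Distances from Goran: Chen:2, Halim:3, Kofi:4, Mei:3, Nadia:1, Nora:1, Pablo:2, Udo:4.
Sum = 2 + 3 + 4 + 3 + 1 + 1 + 2 + 4 = 20.

20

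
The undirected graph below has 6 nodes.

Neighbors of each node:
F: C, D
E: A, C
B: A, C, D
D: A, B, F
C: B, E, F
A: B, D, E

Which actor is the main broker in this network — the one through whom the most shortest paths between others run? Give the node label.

C

Unnormalized betweenness of each node: A:3/2, B:1, C:2, D:3/2, E:1/2, F:1/2.
C has the largest value, 2, making it the main broker — the node through which the most shortest paths run.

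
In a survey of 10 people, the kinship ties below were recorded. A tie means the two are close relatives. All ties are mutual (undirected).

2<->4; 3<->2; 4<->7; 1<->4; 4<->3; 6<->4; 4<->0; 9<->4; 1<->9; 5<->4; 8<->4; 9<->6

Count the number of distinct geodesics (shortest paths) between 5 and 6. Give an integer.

The shortest distance is 2, and the only length-2 path is 5–4–6. So there is exactly 1 shortest path.

1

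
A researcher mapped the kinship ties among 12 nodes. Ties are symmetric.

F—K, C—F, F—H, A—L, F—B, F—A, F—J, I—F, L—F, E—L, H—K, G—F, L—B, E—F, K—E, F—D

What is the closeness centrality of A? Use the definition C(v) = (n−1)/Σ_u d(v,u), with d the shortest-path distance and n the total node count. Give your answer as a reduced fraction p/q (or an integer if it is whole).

11/20

Distances from A: B:2, C:2, D:2, E:2, F:1, G:2, H:2, I:2, J:2, K:2, L:1. Sum = 20.
n = 12, so closeness = 11/20.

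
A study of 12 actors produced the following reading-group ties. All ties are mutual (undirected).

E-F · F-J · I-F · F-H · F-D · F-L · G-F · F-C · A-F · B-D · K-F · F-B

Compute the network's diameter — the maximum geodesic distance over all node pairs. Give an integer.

2

Eccentricity of each node (its greatest distance to any other): A:2, B:2, C:2, D:2, E:2, F:1, G:2, H:2, I:2, J:2, K:2, L:2.
The maximum eccentricity is 2, realized for instance by the pair K–C via K – F – C. So the diameter is 2.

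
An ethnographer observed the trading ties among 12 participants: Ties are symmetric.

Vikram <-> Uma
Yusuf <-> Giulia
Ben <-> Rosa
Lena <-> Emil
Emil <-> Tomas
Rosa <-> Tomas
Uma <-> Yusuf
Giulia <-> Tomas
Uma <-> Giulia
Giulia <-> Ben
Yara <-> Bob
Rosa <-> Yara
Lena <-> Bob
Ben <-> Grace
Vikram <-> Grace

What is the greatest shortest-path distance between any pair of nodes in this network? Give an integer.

Eccentricity of each node (its greatest distance to any other): Ben:4, Bob:5, Emil:4, Giulia:4, Grace:5, Lena:5, Rosa:3, Tomas:3, Uma:5, Vikram:5, Yara:4, Yusuf:5.
The maximum eccentricity is 5, realized for instance by the pair Grace–Lena via Grace – Ben – Rosa – Yara – Bob – Lena. So the diameter is 5.

5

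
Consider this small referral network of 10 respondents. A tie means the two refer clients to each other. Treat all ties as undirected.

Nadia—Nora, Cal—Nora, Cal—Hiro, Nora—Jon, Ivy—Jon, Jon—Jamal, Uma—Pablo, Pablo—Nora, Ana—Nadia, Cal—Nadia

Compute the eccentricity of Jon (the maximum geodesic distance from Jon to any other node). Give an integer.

Distances from Jon: Ana:3, Cal:2, Hiro:3, Ivy:1, Jamal:1, Nadia:2, Nora:1, Pablo:2, Uma:3.
The largest is 3 (to Uma, Ana, and Hiro), so the eccentricity of Jon is 3.

3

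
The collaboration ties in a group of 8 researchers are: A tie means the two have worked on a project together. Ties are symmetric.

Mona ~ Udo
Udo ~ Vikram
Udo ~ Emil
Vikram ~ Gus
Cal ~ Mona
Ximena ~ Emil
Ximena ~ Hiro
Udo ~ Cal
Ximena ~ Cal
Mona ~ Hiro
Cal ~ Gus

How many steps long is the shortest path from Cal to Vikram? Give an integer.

One shortest route is Cal – Gus – Vikram, which uses 2 edges, and Cal and Vikram are not directly tied, so nothing shorter exists. So d(Cal,Vikram) = 2.

2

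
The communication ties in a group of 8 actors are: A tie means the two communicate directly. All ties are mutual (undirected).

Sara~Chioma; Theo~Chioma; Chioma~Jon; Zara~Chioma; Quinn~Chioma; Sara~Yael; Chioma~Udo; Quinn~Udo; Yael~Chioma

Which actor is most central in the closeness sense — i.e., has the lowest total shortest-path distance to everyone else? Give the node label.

Chioma

Farness (sum of distances to all others) for each node — Chioma:7, Jon:13, Quinn:12, Sara:12, Theo:13, Udo:12, Yael:12, Zara:13.
The smallest farness is 7, for Chioma, so Chioma has the highest closeness.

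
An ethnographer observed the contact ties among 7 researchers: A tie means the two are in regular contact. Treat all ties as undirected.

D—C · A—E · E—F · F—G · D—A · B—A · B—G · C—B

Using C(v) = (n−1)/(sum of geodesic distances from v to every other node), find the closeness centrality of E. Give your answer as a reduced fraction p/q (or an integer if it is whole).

Distances from E: A:1, B:2, C:3, D:2, F:1, G:2. Sum = 11.
n = 7, so closeness = 6/11.

6/11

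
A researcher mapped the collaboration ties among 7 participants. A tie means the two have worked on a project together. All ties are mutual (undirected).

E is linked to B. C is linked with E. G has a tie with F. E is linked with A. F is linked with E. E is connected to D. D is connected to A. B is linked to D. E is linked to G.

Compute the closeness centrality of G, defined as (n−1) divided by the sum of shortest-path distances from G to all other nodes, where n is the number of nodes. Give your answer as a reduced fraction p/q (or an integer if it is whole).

3/5

Distances from G: A:2, B:2, C:2, D:2, E:1, F:1. Sum = 10.
n = 7, so closeness = 6/10 = 3/5.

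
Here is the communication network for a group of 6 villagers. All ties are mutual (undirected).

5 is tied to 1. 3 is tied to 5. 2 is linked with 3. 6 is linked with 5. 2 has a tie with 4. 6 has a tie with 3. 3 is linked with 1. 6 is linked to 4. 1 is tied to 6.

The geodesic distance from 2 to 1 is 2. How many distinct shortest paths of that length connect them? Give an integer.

1

The shortest distance is 2, and the only length-2 path is 2–3–1. So there is exactly 1 shortest path.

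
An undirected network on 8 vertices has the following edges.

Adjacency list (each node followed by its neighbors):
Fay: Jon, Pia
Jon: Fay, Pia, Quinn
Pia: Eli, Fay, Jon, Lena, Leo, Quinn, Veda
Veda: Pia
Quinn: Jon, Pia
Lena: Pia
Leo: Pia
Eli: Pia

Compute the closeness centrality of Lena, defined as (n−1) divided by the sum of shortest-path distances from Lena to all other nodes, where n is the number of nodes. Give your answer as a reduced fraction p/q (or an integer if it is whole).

7/13

Distances from Lena: Eli:2, Fay:2, Jon:2, Leo:2, Pia:1, Quinn:2, Veda:2. Sum = 13.
n = 8, so closeness = 7/13.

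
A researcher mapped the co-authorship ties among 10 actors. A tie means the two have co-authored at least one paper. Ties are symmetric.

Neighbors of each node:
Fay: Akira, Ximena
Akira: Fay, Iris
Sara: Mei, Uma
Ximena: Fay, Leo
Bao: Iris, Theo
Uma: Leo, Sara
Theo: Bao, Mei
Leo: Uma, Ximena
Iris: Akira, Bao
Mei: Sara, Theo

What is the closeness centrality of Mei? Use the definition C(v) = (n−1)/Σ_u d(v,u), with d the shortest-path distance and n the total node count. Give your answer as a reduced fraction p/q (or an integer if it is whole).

9/25

Distances from Mei: Akira:4, Bao:2, Fay:5, Iris:3, Leo:3, Sara:1, Theo:1, Uma:2, Ximena:4. Sum = 25.
n = 10, so closeness = 9/25.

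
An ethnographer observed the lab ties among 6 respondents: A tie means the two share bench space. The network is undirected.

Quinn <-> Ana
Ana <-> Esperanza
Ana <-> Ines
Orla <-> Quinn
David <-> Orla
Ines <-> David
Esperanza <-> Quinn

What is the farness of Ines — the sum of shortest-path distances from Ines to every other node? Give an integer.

Distances from Ines: Ana:1, David:1, Esperanza:2, Orla:2, Quinn:2.
Sum = 1 + 1 + 2 + 2 + 2 = 8.

8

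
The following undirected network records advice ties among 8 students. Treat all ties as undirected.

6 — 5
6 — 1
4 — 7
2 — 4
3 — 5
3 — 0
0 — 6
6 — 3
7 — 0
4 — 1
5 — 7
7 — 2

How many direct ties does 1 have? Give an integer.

1 is directly tied to 4 and 6. That is 2 neighbors, so the degree of 1 is 2.

2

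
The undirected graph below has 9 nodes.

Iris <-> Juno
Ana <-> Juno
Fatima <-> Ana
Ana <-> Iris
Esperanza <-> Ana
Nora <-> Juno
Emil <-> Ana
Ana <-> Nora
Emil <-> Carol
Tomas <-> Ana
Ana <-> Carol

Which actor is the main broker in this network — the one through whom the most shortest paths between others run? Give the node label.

Unnormalized betweenness of each node: Ana:49/2, Carol:0, Emil:0, Esperanza:0, Fatima:0, Iris:0, Juno:1/2, Nora:0, Tomas:0.
Ana has the largest value, 49/2, making it the main broker — the node through which the most shortest paths run.

Ana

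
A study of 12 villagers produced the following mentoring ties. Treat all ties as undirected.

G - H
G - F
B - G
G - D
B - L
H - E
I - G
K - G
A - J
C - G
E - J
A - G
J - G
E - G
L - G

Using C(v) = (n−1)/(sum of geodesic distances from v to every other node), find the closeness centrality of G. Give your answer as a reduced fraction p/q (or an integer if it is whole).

1

Distances from G: A:1, B:1, C:1, D:1, E:1, F:1, H:1, I:1, J:1, K:1, L:1. Sum = 11.
n = 12, so closeness = 11/11 = 1.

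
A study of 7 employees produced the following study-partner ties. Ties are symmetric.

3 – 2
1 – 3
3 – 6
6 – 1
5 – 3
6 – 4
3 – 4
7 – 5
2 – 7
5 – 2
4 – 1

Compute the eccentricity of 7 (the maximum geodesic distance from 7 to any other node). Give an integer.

3

Distances from 7: 1:3, 2:1, 3:2, 4:3, 5:1, 6:3.
The largest is 3 (to 4, 6, and 1), so the eccentricity of 7 is 3.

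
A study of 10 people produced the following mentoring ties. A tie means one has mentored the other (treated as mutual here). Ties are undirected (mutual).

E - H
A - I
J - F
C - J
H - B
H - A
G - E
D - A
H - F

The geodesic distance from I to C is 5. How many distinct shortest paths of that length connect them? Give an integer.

The shortest distance is 5, and the only length-5 path is I–A–H–F–J–C. So there is exactly 1 shortest path.

1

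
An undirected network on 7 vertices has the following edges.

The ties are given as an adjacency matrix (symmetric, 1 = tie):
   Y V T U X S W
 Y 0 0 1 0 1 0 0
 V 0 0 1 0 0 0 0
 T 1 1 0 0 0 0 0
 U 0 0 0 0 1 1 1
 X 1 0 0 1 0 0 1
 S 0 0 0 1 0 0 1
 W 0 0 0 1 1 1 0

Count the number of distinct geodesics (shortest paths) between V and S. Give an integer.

2

The shortest distance is 5. The length-5 paths are: V–T–Y–X–U–S; V–T–Y–X–W–S.
That gives 2 distinct shortest paths.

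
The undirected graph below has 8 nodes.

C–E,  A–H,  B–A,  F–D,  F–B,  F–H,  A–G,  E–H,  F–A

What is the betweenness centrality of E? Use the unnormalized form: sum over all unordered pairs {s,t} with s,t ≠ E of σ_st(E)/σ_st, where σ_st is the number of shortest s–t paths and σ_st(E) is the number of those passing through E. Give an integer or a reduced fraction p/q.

Pairs whose geodesics pass through E — H–C: 1; G–C: 1; C–A: 1; C–D: 1; C–B: 2/2; C–F: 1.
All other pairs contribute 0.
Summing the contributions gives betweenness(E) = 6.

6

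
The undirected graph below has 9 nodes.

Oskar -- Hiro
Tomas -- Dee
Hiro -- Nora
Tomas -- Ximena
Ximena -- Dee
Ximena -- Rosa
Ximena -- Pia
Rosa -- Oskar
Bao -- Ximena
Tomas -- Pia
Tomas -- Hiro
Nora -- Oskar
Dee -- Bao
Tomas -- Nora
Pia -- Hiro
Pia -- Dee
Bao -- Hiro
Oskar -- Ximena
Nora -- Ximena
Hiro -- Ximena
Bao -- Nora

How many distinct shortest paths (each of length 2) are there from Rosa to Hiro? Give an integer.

2

The shortest distance is 2. The length-2 paths are: Rosa–Ximena–Hiro; Rosa–Oskar–Hiro.
That gives 2 distinct shortest paths.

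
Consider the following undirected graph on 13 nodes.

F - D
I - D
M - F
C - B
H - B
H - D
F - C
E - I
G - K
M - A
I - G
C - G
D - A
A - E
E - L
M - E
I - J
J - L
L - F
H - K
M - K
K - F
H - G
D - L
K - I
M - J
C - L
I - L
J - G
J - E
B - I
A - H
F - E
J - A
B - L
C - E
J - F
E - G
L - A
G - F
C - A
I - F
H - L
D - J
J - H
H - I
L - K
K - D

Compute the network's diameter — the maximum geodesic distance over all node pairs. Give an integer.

3

Eccentricity of each node (its greatest distance to any other): A:2, B:3, C:2, D:2, E:2, F:2, G:2, H:2, I:2, J:2, K:2, L:2, M:3.
The maximum eccentricity is 3, realized for instance by the pair M–B via M – F – I – B. So the diameter is 3.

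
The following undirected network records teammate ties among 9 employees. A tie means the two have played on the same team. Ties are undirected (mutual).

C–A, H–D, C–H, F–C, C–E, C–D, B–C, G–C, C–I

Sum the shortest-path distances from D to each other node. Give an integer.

Distances from D: A:2, B:2, C:1, E:2, F:2, G:2, H:1, I:2.
Sum = 2 + 2 + 1 + 2 + 2 + 2 + 1 + 2 = 14.

14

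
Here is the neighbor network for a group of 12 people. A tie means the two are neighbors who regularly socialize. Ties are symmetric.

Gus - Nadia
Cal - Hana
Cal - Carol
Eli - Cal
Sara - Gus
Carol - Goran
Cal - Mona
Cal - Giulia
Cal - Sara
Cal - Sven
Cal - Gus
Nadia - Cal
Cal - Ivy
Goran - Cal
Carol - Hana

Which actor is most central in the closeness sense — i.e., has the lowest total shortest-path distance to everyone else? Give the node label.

Farness (sum of distances to all others) for each node — Cal:11, Carol:19, Eli:21, Giulia:21, Goran:20, Gus:19, Hana:20, Ivy:21, Mona:21, Nadia:20, Sara:20, Sven:21.
The smallest farness is 11, for Cal, so Cal has the highest closeness.

Cal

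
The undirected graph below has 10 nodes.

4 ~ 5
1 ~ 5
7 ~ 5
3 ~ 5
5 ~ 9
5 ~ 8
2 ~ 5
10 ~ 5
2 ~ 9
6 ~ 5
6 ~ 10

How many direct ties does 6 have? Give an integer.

6 is directly tied to 5 and 10. That is 2 neighbors, so the degree of 6 is 2.

2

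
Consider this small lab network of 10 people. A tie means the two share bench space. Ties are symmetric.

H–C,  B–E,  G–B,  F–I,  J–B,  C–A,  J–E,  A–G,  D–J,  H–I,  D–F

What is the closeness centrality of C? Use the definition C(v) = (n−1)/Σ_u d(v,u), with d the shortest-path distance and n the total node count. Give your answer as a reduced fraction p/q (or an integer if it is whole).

Distances from C: A:1, B:3, D:4, E:4, F:3, G:2, H:1, I:2, J:4. Sum = 24.
n = 10, so closeness = 9/24 = 3/8.

3/8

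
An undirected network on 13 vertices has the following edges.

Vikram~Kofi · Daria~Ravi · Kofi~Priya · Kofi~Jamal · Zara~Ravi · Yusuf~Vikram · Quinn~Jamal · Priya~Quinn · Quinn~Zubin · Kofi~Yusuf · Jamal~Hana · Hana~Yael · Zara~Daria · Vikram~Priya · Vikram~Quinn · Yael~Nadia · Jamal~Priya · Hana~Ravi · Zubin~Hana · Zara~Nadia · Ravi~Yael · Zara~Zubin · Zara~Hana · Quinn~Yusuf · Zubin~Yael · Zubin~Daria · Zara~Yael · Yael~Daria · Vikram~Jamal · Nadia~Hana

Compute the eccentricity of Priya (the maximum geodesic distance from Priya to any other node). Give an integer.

3

Distances from Priya: Daria:3, Hana:2, Jamal:1, Kofi:1, Nadia:3, Quinn:1, Ravi:3, Vikram:1, Yael:3, Yusuf:2, Zara:3, Zubin:2.
The largest is 3 (to Nadia, Yael, Ravi, Zara, and Daria), so the eccentricity of Priya is 3.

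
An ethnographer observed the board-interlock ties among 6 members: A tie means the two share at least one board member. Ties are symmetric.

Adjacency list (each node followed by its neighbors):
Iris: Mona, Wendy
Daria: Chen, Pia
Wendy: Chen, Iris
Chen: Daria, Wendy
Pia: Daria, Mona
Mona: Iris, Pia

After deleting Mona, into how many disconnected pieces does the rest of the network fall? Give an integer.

Mona's neighbors (Iris and Pia) remain reachable from one another through other ties, so the rest of the network stays in one piece.

1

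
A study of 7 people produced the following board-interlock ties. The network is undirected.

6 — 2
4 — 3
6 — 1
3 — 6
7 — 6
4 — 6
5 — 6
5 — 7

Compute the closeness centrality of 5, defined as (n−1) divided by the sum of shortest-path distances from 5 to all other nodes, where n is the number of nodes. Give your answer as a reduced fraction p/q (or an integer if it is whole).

3/5

Distances from 5: 1:2, 2:2, 3:2, 4:2, 6:1, 7:1. Sum = 10.
n = 7, so closeness = 6/10 = 3/5.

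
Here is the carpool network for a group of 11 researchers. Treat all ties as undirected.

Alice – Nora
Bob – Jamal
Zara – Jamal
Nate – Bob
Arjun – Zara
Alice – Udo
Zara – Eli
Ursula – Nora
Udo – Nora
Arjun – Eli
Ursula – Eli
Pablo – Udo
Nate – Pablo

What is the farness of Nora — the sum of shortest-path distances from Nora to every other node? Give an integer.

24

Distances from Nora: Alice:1, Arjun:3, Bob:4, Eli:2, Jamal:4, Nate:3, Pablo:2, Udo:1, Ursula:1, Zara:3.
Sum = 1 + 3 + 4 + 2 + 4 + 3 + 2 + 1 + 1 + 3 = 24.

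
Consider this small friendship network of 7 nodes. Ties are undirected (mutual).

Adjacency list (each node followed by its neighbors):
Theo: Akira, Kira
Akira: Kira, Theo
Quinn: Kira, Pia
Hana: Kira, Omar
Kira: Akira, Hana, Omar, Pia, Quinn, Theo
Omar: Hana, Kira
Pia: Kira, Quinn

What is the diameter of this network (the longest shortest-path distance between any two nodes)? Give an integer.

2

Eccentricity of each node (its greatest distance to any other): Akira:2, Hana:2, Kira:1, Omar:2, Pia:2, Quinn:2, Theo:2.
The maximum eccentricity is 2, realized for instance by the pair Theo–Hana via Theo – Kira – Hana. So the diameter is 2.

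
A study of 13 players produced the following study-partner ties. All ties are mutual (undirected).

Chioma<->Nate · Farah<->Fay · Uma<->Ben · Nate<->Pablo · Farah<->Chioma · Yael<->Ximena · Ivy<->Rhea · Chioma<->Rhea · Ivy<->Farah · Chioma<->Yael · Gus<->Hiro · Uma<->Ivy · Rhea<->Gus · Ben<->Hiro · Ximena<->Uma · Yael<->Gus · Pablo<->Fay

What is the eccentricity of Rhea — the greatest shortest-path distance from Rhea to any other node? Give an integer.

Distances from Rhea: Ben:3, Chioma:1, Farah:2, Fay:3, Gus:1, Hiro:2, Ivy:1, Nate:2, Pablo:3, Uma:2, Ximena:3, Yael:2.
The largest is 3 (to Fay, Ximena, Ben, and Pablo), so the eccentricity of Rhea is 3.

3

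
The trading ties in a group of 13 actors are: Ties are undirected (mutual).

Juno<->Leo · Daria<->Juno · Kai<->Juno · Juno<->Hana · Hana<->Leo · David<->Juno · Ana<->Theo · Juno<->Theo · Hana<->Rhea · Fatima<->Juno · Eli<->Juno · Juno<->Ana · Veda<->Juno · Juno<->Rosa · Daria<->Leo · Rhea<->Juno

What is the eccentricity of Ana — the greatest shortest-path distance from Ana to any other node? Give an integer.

2

Distances from Ana: Daria:2, David:2, Eli:2, Fatima:2, Hana:2, Juno:1, Kai:2, Leo:2, Rhea:2, Rosa:2, Theo:1, Veda:2.
The largest is 2 (to Eli, Rosa, Daria, Kai, Hana, David, Veda, Fatima, Leo, and Rhea), so the eccentricity of Ana is 2.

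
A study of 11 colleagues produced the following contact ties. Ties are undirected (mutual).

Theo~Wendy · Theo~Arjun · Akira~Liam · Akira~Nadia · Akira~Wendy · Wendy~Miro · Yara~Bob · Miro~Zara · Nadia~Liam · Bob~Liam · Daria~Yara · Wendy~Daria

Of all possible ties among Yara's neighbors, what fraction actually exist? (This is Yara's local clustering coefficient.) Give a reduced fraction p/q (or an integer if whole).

Yara's neighbors: Bob and Daria (k = 2).
Possible neighbor pairs: C(2,2) = 1. Edges among them: none → e = 0.
Clustering(Yara) = 0/1.

0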